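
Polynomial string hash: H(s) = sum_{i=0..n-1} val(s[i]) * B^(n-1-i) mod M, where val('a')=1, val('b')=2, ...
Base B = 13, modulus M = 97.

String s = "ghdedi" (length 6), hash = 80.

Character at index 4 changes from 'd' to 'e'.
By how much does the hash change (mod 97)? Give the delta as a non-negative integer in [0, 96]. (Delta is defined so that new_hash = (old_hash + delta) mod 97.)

Delta formula: (val(new) - val(old)) * B^(n-1-k) mod M
  val('e') - val('d') = 5 - 4 = 1
  B^(n-1-k) = 13^1 mod 97 = 13
  Delta = 1 * 13 mod 97 = 13

Answer: 13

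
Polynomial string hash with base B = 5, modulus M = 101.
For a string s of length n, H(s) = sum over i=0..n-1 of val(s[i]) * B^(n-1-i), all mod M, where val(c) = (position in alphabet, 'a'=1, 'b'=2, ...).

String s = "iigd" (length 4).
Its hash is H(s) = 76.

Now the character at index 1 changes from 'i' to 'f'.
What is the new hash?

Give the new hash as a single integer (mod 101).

Answer: 1

Derivation:
val('i') = 9, val('f') = 6
Position k = 1, exponent = n-1-k = 2
B^2 mod M = 5^2 mod 101 = 25
Delta = (6 - 9) * 25 mod 101 = 26
New hash = (76 + 26) mod 101 = 1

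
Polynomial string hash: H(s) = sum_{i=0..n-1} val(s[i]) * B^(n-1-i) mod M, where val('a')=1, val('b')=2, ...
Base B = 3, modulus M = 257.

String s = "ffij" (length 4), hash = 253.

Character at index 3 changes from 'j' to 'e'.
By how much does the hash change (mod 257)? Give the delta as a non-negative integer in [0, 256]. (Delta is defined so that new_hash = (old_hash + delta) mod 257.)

Delta formula: (val(new) - val(old)) * B^(n-1-k) mod M
  val('e') - val('j') = 5 - 10 = -5
  B^(n-1-k) = 3^0 mod 257 = 1
  Delta = -5 * 1 mod 257 = 252

Answer: 252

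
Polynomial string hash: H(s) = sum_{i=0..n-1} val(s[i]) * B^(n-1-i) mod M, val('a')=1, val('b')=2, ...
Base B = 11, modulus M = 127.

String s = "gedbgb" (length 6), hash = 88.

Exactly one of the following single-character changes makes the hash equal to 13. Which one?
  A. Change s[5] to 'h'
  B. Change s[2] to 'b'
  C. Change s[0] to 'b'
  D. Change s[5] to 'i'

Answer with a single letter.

Option A: s[5]='b'->'h', delta=(8-2)*11^0 mod 127 = 6, hash=88+6 mod 127 = 94
Option B: s[2]='d'->'b', delta=(2-4)*11^3 mod 127 = 5, hash=88+5 mod 127 = 93
Option C: s[0]='g'->'b', delta=(2-7)*11^5 mod 127 = 52, hash=88+52 mod 127 = 13 <-- target
Option D: s[5]='b'->'i', delta=(9-2)*11^0 mod 127 = 7, hash=88+7 mod 127 = 95

Answer: C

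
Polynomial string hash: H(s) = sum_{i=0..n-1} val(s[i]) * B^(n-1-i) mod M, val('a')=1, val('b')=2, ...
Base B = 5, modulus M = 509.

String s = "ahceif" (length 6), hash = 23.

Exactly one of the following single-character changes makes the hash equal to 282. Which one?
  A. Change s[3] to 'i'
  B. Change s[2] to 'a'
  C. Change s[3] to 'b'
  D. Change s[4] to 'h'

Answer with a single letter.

Option A: s[3]='e'->'i', delta=(9-5)*5^2 mod 509 = 100, hash=23+100 mod 509 = 123
Option B: s[2]='c'->'a', delta=(1-3)*5^3 mod 509 = 259, hash=23+259 mod 509 = 282 <-- target
Option C: s[3]='e'->'b', delta=(2-5)*5^2 mod 509 = 434, hash=23+434 mod 509 = 457
Option D: s[4]='i'->'h', delta=(8-9)*5^1 mod 509 = 504, hash=23+504 mod 509 = 18

Answer: B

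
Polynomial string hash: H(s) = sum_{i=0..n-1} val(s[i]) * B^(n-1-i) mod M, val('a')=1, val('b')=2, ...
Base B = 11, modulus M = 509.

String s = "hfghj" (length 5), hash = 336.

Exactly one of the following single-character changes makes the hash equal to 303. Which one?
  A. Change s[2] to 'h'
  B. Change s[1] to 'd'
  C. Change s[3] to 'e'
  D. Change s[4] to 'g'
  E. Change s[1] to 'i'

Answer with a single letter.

Option A: s[2]='g'->'h', delta=(8-7)*11^2 mod 509 = 121, hash=336+121 mod 509 = 457
Option B: s[1]='f'->'d', delta=(4-6)*11^3 mod 509 = 392, hash=336+392 mod 509 = 219
Option C: s[3]='h'->'e', delta=(5-8)*11^1 mod 509 = 476, hash=336+476 mod 509 = 303 <-- target
Option D: s[4]='j'->'g', delta=(7-10)*11^0 mod 509 = 506, hash=336+506 mod 509 = 333
Option E: s[1]='f'->'i', delta=(9-6)*11^3 mod 509 = 430, hash=336+430 mod 509 = 257

Answer: C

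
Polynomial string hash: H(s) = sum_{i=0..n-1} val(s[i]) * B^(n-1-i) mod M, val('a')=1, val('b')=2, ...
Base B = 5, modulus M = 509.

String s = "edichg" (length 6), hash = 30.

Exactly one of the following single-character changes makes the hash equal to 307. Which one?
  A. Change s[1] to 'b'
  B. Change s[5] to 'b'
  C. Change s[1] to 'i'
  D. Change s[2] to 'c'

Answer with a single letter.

Answer: A

Derivation:
Option A: s[1]='d'->'b', delta=(2-4)*5^4 mod 509 = 277, hash=30+277 mod 509 = 307 <-- target
Option B: s[5]='g'->'b', delta=(2-7)*5^0 mod 509 = 504, hash=30+504 mod 509 = 25
Option C: s[1]='d'->'i', delta=(9-4)*5^4 mod 509 = 71, hash=30+71 mod 509 = 101
Option D: s[2]='i'->'c', delta=(3-9)*5^3 mod 509 = 268, hash=30+268 mod 509 = 298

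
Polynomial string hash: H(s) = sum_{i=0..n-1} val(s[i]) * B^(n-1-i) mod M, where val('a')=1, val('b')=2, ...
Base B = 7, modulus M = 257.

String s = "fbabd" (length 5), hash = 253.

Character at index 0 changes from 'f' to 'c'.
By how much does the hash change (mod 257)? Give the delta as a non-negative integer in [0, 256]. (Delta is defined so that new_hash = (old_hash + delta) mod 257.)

Delta formula: (val(new) - val(old)) * B^(n-1-k) mod M
  val('c') - val('f') = 3 - 6 = -3
  B^(n-1-k) = 7^4 mod 257 = 88
  Delta = -3 * 88 mod 257 = 250

Answer: 250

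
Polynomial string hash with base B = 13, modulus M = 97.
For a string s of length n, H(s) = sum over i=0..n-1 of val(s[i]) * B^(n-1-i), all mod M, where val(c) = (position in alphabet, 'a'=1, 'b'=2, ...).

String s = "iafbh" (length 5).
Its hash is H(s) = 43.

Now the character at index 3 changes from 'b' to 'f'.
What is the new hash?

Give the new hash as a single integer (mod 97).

val('b') = 2, val('f') = 6
Position k = 3, exponent = n-1-k = 1
B^1 mod M = 13^1 mod 97 = 13
Delta = (6 - 2) * 13 mod 97 = 52
New hash = (43 + 52) mod 97 = 95

Answer: 95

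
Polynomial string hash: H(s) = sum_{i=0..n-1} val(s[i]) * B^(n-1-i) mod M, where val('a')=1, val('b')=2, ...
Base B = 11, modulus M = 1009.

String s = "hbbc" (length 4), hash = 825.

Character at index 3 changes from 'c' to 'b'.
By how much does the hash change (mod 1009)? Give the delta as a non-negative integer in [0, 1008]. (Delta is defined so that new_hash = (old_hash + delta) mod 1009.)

Delta formula: (val(new) - val(old)) * B^(n-1-k) mod M
  val('b') - val('c') = 2 - 3 = -1
  B^(n-1-k) = 11^0 mod 1009 = 1
  Delta = -1 * 1 mod 1009 = 1008

Answer: 1008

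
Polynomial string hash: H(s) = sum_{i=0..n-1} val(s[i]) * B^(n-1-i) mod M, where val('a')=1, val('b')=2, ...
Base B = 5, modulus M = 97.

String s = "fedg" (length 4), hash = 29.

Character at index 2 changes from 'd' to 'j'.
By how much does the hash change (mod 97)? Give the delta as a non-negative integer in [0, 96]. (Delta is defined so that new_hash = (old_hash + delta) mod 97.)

Delta formula: (val(new) - val(old)) * B^(n-1-k) mod M
  val('j') - val('d') = 10 - 4 = 6
  B^(n-1-k) = 5^1 mod 97 = 5
  Delta = 6 * 5 mod 97 = 30

Answer: 30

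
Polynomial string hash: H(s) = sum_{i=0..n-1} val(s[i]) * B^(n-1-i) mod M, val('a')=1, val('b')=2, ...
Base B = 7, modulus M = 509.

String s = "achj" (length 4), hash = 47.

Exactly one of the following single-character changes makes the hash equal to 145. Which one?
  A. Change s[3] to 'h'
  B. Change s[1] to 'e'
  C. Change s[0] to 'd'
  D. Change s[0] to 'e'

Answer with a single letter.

Option A: s[3]='j'->'h', delta=(8-10)*7^0 mod 509 = 507, hash=47+507 mod 509 = 45
Option B: s[1]='c'->'e', delta=(5-3)*7^2 mod 509 = 98, hash=47+98 mod 509 = 145 <-- target
Option C: s[0]='a'->'d', delta=(4-1)*7^3 mod 509 = 11, hash=47+11 mod 509 = 58
Option D: s[0]='a'->'e', delta=(5-1)*7^3 mod 509 = 354, hash=47+354 mod 509 = 401

Answer: B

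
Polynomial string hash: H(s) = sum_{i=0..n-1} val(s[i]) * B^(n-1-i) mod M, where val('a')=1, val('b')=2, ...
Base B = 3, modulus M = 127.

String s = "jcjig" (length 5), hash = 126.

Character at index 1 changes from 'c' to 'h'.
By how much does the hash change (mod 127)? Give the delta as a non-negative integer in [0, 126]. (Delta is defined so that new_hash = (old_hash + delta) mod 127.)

Answer: 8

Derivation:
Delta formula: (val(new) - val(old)) * B^(n-1-k) mod M
  val('h') - val('c') = 8 - 3 = 5
  B^(n-1-k) = 3^3 mod 127 = 27
  Delta = 5 * 27 mod 127 = 8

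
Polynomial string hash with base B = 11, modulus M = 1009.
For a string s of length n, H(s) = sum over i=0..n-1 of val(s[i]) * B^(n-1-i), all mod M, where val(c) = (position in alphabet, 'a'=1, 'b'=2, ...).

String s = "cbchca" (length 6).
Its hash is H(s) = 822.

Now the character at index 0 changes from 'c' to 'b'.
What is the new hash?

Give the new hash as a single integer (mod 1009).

val('c') = 3, val('b') = 2
Position k = 0, exponent = n-1-k = 5
B^5 mod M = 11^5 mod 1009 = 620
Delta = (2 - 3) * 620 mod 1009 = 389
New hash = (822 + 389) mod 1009 = 202

Answer: 202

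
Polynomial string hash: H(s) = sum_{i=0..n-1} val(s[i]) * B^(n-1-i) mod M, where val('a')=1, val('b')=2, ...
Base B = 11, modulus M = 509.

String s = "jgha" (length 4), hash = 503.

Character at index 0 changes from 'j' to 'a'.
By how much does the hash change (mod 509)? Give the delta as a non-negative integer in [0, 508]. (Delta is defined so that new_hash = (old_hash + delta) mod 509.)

Delta formula: (val(new) - val(old)) * B^(n-1-k) mod M
  val('a') - val('j') = 1 - 10 = -9
  B^(n-1-k) = 11^3 mod 509 = 313
  Delta = -9 * 313 mod 509 = 237

Answer: 237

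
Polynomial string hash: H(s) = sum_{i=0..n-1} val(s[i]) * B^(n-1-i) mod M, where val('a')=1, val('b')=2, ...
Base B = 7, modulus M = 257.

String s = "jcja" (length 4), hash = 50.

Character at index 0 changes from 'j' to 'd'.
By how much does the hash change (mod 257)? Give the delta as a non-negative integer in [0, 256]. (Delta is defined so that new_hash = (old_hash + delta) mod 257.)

Answer: 255

Derivation:
Delta formula: (val(new) - val(old)) * B^(n-1-k) mod M
  val('d') - val('j') = 4 - 10 = -6
  B^(n-1-k) = 7^3 mod 257 = 86
  Delta = -6 * 86 mod 257 = 255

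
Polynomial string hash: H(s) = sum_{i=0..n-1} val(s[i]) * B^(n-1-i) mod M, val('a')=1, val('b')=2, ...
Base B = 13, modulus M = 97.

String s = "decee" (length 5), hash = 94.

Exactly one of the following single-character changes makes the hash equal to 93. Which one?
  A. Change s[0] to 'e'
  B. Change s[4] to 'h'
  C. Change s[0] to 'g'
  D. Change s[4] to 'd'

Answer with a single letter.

Answer: D

Derivation:
Option A: s[0]='d'->'e', delta=(5-4)*13^4 mod 97 = 43, hash=94+43 mod 97 = 40
Option B: s[4]='e'->'h', delta=(8-5)*13^0 mod 97 = 3, hash=94+3 mod 97 = 0
Option C: s[0]='d'->'g', delta=(7-4)*13^4 mod 97 = 32, hash=94+32 mod 97 = 29
Option D: s[4]='e'->'d', delta=(4-5)*13^0 mod 97 = 96, hash=94+96 mod 97 = 93 <-- target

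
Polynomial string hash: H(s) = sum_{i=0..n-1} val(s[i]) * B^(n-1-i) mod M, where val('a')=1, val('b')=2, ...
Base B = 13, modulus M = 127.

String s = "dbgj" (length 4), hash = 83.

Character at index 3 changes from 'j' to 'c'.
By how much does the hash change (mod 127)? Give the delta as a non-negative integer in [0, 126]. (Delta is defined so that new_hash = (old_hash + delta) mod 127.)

Answer: 120

Derivation:
Delta formula: (val(new) - val(old)) * B^(n-1-k) mod M
  val('c') - val('j') = 3 - 10 = -7
  B^(n-1-k) = 13^0 mod 127 = 1
  Delta = -7 * 1 mod 127 = 120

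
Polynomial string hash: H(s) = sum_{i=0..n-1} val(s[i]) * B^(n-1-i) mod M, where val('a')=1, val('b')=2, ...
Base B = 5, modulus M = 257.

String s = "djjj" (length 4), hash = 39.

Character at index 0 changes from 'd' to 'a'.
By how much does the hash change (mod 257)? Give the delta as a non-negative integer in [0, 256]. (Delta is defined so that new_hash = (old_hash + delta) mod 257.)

Answer: 139

Derivation:
Delta formula: (val(new) - val(old)) * B^(n-1-k) mod M
  val('a') - val('d') = 1 - 4 = -3
  B^(n-1-k) = 5^3 mod 257 = 125
  Delta = -3 * 125 mod 257 = 139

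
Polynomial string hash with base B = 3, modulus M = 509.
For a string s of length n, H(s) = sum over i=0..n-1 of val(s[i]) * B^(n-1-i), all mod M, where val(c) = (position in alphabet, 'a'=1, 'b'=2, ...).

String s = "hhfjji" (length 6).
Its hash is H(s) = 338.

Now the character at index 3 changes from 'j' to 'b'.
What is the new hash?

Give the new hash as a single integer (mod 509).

Answer: 266

Derivation:
val('j') = 10, val('b') = 2
Position k = 3, exponent = n-1-k = 2
B^2 mod M = 3^2 mod 509 = 9
Delta = (2 - 10) * 9 mod 509 = 437
New hash = (338 + 437) mod 509 = 266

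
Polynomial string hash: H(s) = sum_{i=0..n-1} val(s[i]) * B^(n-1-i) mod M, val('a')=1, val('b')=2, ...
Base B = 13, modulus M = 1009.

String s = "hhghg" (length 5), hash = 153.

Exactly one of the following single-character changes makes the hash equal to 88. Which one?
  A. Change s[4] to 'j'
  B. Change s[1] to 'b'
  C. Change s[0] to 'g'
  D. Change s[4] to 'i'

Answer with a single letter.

Answer: B

Derivation:
Option A: s[4]='g'->'j', delta=(10-7)*13^0 mod 1009 = 3, hash=153+3 mod 1009 = 156
Option B: s[1]='h'->'b', delta=(2-8)*13^3 mod 1009 = 944, hash=153+944 mod 1009 = 88 <-- target
Option C: s[0]='h'->'g', delta=(7-8)*13^4 mod 1009 = 700, hash=153+700 mod 1009 = 853
Option D: s[4]='g'->'i', delta=(9-7)*13^0 mod 1009 = 2, hash=153+2 mod 1009 = 155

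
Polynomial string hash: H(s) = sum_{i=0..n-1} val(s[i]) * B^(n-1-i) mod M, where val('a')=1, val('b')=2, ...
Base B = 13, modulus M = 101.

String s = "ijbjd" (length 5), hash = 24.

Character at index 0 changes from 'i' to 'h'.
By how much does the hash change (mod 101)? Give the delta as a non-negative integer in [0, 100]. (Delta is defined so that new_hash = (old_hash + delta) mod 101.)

Answer: 22

Derivation:
Delta formula: (val(new) - val(old)) * B^(n-1-k) mod M
  val('h') - val('i') = 8 - 9 = -1
  B^(n-1-k) = 13^4 mod 101 = 79
  Delta = -1 * 79 mod 101 = 22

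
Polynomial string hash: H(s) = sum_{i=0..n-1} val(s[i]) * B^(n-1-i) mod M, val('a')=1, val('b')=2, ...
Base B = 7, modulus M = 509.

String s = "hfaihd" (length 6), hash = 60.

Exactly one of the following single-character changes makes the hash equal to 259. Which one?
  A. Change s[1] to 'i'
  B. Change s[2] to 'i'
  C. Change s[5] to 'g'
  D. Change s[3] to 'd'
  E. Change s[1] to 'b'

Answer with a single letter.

Answer: B

Derivation:
Option A: s[1]='f'->'i', delta=(9-6)*7^4 mod 509 = 77, hash=60+77 mod 509 = 137
Option B: s[2]='a'->'i', delta=(9-1)*7^3 mod 509 = 199, hash=60+199 mod 509 = 259 <-- target
Option C: s[5]='d'->'g', delta=(7-4)*7^0 mod 509 = 3, hash=60+3 mod 509 = 63
Option D: s[3]='i'->'d', delta=(4-9)*7^2 mod 509 = 264, hash=60+264 mod 509 = 324
Option E: s[1]='f'->'b', delta=(2-6)*7^4 mod 509 = 67, hash=60+67 mod 509 = 127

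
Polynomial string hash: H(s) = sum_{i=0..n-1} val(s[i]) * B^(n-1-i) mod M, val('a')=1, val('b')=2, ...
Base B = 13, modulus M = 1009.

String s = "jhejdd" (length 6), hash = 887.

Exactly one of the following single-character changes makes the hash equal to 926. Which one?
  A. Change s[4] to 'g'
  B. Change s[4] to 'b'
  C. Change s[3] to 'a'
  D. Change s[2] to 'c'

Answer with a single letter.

Answer: A

Derivation:
Option A: s[4]='d'->'g', delta=(7-4)*13^1 mod 1009 = 39, hash=887+39 mod 1009 = 926 <-- target
Option B: s[4]='d'->'b', delta=(2-4)*13^1 mod 1009 = 983, hash=887+983 mod 1009 = 861
Option C: s[3]='j'->'a', delta=(1-10)*13^2 mod 1009 = 497, hash=887+497 mod 1009 = 375
Option D: s[2]='e'->'c', delta=(3-5)*13^3 mod 1009 = 651, hash=887+651 mod 1009 = 529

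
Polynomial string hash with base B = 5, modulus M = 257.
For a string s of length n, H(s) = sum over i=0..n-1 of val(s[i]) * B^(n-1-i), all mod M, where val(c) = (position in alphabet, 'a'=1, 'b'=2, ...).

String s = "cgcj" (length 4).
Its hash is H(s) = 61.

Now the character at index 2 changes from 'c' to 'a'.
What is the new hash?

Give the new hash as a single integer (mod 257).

val('c') = 3, val('a') = 1
Position k = 2, exponent = n-1-k = 1
B^1 mod M = 5^1 mod 257 = 5
Delta = (1 - 3) * 5 mod 257 = 247
New hash = (61 + 247) mod 257 = 51

Answer: 51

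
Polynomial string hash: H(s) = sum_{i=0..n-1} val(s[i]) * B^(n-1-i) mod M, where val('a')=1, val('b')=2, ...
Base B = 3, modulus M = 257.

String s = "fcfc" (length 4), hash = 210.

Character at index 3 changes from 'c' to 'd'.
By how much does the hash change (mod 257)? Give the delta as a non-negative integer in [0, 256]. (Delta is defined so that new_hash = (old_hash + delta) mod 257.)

Delta formula: (val(new) - val(old)) * B^(n-1-k) mod M
  val('d') - val('c') = 4 - 3 = 1
  B^(n-1-k) = 3^0 mod 257 = 1
  Delta = 1 * 1 mod 257 = 1

Answer: 1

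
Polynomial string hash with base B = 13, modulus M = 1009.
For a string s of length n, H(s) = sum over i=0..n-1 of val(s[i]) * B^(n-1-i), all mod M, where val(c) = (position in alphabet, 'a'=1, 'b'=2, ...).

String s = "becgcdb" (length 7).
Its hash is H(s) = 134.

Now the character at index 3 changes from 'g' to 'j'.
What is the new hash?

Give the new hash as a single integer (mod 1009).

val('g') = 7, val('j') = 10
Position k = 3, exponent = n-1-k = 3
B^3 mod M = 13^3 mod 1009 = 179
Delta = (10 - 7) * 179 mod 1009 = 537
New hash = (134 + 537) mod 1009 = 671

Answer: 671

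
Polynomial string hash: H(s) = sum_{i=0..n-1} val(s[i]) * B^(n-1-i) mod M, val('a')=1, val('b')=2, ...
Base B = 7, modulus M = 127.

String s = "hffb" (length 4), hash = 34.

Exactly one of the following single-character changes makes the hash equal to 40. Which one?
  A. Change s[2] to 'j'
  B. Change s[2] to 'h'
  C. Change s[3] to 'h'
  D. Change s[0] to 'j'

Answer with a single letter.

Answer: C

Derivation:
Option A: s[2]='f'->'j', delta=(10-6)*7^1 mod 127 = 28, hash=34+28 mod 127 = 62
Option B: s[2]='f'->'h', delta=(8-6)*7^1 mod 127 = 14, hash=34+14 mod 127 = 48
Option C: s[3]='b'->'h', delta=(8-2)*7^0 mod 127 = 6, hash=34+6 mod 127 = 40 <-- target
Option D: s[0]='h'->'j', delta=(10-8)*7^3 mod 127 = 51, hash=34+51 mod 127 = 85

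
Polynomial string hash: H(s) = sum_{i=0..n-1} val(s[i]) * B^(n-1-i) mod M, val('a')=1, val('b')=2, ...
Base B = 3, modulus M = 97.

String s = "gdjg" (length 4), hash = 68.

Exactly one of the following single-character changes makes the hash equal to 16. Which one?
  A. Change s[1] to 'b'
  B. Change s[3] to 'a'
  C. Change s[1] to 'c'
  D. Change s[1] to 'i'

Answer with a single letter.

Answer: D

Derivation:
Option A: s[1]='d'->'b', delta=(2-4)*3^2 mod 97 = 79, hash=68+79 mod 97 = 50
Option B: s[3]='g'->'a', delta=(1-7)*3^0 mod 97 = 91, hash=68+91 mod 97 = 62
Option C: s[1]='d'->'c', delta=(3-4)*3^2 mod 97 = 88, hash=68+88 mod 97 = 59
Option D: s[1]='d'->'i', delta=(9-4)*3^2 mod 97 = 45, hash=68+45 mod 97 = 16 <-- target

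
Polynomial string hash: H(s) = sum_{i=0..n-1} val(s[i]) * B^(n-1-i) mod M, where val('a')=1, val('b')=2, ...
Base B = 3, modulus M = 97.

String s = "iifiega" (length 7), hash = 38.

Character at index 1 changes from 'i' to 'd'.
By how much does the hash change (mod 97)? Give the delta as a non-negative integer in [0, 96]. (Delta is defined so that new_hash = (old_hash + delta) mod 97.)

Answer: 46

Derivation:
Delta formula: (val(new) - val(old)) * B^(n-1-k) mod M
  val('d') - val('i') = 4 - 9 = -5
  B^(n-1-k) = 3^5 mod 97 = 49
  Delta = -5 * 49 mod 97 = 46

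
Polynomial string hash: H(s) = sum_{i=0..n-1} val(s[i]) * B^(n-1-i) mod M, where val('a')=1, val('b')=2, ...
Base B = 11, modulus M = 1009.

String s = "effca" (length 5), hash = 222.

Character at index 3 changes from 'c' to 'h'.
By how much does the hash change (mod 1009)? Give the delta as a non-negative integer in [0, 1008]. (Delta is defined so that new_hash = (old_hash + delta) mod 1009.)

Delta formula: (val(new) - val(old)) * B^(n-1-k) mod M
  val('h') - val('c') = 8 - 3 = 5
  B^(n-1-k) = 11^1 mod 1009 = 11
  Delta = 5 * 11 mod 1009 = 55

Answer: 55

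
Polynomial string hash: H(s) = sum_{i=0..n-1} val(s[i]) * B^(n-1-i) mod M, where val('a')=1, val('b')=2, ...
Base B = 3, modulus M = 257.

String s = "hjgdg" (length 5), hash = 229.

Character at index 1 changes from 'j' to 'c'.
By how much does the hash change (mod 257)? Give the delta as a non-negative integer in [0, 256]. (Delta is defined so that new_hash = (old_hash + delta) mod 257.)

Answer: 68

Derivation:
Delta formula: (val(new) - val(old)) * B^(n-1-k) mod M
  val('c') - val('j') = 3 - 10 = -7
  B^(n-1-k) = 3^3 mod 257 = 27
  Delta = -7 * 27 mod 257 = 68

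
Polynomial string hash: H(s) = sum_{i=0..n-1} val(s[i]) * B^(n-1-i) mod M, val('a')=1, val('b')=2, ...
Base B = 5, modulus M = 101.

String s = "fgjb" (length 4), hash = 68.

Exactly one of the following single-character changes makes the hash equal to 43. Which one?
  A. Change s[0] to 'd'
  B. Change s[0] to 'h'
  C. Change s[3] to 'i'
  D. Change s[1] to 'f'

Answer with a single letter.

Answer: D

Derivation:
Option A: s[0]='f'->'d', delta=(4-6)*5^3 mod 101 = 53, hash=68+53 mod 101 = 20
Option B: s[0]='f'->'h', delta=(8-6)*5^3 mod 101 = 48, hash=68+48 mod 101 = 15
Option C: s[3]='b'->'i', delta=(9-2)*5^0 mod 101 = 7, hash=68+7 mod 101 = 75
Option D: s[1]='g'->'f', delta=(6-7)*5^2 mod 101 = 76, hash=68+76 mod 101 = 43 <-- target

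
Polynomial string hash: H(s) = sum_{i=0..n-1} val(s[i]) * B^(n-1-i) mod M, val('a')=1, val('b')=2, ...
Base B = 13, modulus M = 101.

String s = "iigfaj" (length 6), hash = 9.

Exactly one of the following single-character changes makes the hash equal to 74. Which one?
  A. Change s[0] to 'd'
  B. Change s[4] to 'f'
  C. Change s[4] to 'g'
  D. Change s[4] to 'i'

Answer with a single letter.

Option A: s[0]='i'->'d', delta=(4-9)*13^5 mod 101 = 16, hash=9+16 mod 101 = 25
Option B: s[4]='a'->'f', delta=(6-1)*13^1 mod 101 = 65, hash=9+65 mod 101 = 74 <-- target
Option C: s[4]='a'->'g', delta=(7-1)*13^1 mod 101 = 78, hash=9+78 mod 101 = 87
Option D: s[4]='a'->'i', delta=(9-1)*13^1 mod 101 = 3, hash=9+3 mod 101 = 12

Answer: B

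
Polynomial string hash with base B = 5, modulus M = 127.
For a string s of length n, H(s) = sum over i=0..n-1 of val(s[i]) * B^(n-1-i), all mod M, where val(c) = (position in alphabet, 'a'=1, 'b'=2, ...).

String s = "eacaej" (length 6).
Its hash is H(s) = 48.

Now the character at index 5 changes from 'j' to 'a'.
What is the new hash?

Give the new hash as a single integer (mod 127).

val('j') = 10, val('a') = 1
Position k = 5, exponent = n-1-k = 0
B^0 mod M = 5^0 mod 127 = 1
Delta = (1 - 10) * 1 mod 127 = 118
New hash = (48 + 118) mod 127 = 39

Answer: 39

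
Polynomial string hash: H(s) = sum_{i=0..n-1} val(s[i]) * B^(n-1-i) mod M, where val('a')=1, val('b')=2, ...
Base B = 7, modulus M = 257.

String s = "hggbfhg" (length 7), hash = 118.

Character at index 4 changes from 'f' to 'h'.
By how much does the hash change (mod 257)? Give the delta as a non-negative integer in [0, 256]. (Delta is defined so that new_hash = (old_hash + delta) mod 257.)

Delta formula: (val(new) - val(old)) * B^(n-1-k) mod M
  val('h') - val('f') = 8 - 6 = 2
  B^(n-1-k) = 7^2 mod 257 = 49
  Delta = 2 * 49 mod 257 = 98

Answer: 98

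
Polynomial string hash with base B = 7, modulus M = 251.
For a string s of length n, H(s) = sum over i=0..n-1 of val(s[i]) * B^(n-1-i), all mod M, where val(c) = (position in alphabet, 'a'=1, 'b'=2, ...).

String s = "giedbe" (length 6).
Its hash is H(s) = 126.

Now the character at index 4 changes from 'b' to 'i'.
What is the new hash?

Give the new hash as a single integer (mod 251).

val('b') = 2, val('i') = 9
Position k = 4, exponent = n-1-k = 1
B^1 mod M = 7^1 mod 251 = 7
Delta = (9 - 2) * 7 mod 251 = 49
New hash = (126 + 49) mod 251 = 175

Answer: 175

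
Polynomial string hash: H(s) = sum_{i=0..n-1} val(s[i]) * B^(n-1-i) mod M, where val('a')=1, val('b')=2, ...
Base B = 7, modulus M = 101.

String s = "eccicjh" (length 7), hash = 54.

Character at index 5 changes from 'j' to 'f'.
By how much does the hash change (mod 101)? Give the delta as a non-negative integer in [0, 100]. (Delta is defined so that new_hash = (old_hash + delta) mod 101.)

Delta formula: (val(new) - val(old)) * B^(n-1-k) mod M
  val('f') - val('j') = 6 - 10 = -4
  B^(n-1-k) = 7^1 mod 101 = 7
  Delta = -4 * 7 mod 101 = 73

Answer: 73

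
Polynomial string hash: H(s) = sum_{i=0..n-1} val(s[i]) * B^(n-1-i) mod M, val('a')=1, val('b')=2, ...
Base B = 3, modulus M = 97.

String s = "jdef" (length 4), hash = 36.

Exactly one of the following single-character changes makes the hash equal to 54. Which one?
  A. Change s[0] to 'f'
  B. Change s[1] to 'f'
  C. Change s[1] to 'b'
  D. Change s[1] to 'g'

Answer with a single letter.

Answer: B

Derivation:
Option A: s[0]='j'->'f', delta=(6-10)*3^3 mod 97 = 86, hash=36+86 mod 97 = 25
Option B: s[1]='d'->'f', delta=(6-4)*3^2 mod 97 = 18, hash=36+18 mod 97 = 54 <-- target
Option C: s[1]='d'->'b', delta=(2-4)*3^2 mod 97 = 79, hash=36+79 mod 97 = 18
Option D: s[1]='d'->'g', delta=(7-4)*3^2 mod 97 = 27, hash=36+27 mod 97 = 63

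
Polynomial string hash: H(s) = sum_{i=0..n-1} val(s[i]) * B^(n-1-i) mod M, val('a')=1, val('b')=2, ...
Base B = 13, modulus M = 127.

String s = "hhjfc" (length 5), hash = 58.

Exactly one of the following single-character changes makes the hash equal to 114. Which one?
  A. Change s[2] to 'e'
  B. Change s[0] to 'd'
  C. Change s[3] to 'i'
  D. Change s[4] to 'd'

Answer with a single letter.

Option A: s[2]='j'->'e', delta=(5-10)*13^2 mod 127 = 44, hash=58+44 mod 127 = 102
Option B: s[0]='h'->'d', delta=(4-8)*13^4 mod 127 = 56, hash=58+56 mod 127 = 114 <-- target
Option C: s[3]='f'->'i', delta=(9-6)*13^1 mod 127 = 39, hash=58+39 mod 127 = 97
Option D: s[4]='c'->'d', delta=(4-3)*13^0 mod 127 = 1, hash=58+1 mod 127 = 59

Answer: B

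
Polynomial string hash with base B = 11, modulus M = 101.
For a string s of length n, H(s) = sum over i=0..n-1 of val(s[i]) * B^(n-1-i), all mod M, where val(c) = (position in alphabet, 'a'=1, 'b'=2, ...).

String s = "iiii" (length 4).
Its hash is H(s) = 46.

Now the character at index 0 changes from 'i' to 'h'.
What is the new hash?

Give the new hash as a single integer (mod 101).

val('i') = 9, val('h') = 8
Position k = 0, exponent = n-1-k = 3
B^3 mod M = 11^3 mod 101 = 18
Delta = (8 - 9) * 18 mod 101 = 83
New hash = (46 + 83) mod 101 = 28

Answer: 28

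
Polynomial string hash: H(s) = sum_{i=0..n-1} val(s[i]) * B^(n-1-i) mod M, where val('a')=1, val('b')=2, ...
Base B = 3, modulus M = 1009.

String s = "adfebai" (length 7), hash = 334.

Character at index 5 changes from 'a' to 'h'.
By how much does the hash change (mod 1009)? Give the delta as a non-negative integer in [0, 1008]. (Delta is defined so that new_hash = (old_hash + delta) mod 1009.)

Answer: 21

Derivation:
Delta formula: (val(new) - val(old)) * B^(n-1-k) mod M
  val('h') - val('a') = 8 - 1 = 7
  B^(n-1-k) = 3^1 mod 1009 = 3
  Delta = 7 * 3 mod 1009 = 21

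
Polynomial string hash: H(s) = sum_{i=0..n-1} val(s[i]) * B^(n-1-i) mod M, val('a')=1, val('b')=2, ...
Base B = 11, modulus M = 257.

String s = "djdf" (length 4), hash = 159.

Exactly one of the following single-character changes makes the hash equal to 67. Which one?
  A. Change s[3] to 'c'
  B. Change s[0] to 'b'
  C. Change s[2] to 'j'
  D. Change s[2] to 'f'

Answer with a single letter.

Option A: s[3]='f'->'c', delta=(3-6)*11^0 mod 257 = 254, hash=159+254 mod 257 = 156
Option B: s[0]='d'->'b', delta=(2-4)*11^3 mod 257 = 165, hash=159+165 mod 257 = 67 <-- target
Option C: s[2]='d'->'j', delta=(10-4)*11^1 mod 257 = 66, hash=159+66 mod 257 = 225
Option D: s[2]='d'->'f', delta=(6-4)*11^1 mod 257 = 22, hash=159+22 mod 257 = 181

Answer: B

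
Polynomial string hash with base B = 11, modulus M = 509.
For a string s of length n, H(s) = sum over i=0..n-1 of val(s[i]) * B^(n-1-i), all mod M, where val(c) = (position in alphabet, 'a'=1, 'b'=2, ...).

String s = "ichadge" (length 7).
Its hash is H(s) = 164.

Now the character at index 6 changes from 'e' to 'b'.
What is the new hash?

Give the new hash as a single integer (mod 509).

val('e') = 5, val('b') = 2
Position k = 6, exponent = n-1-k = 0
B^0 mod M = 11^0 mod 509 = 1
Delta = (2 - 5) * 1 mod 509 = 506
New hash = (164 + 506) mod 509 = 161

Answer: 161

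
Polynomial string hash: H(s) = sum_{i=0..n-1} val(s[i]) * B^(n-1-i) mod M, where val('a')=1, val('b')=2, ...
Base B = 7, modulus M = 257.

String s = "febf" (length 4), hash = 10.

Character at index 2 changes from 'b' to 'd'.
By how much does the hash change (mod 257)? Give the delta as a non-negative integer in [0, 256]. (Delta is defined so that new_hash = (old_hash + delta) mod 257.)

Delta formula: (val(new) - val(old)) * B^(n-1-k) mod M
  val('d') - val('b') = 4 - 2 = 2
  B^(n-1-k) = 7^1 mod 257 = 7
  Delta = 2 * 7 mod 257 = 14

Answer: 14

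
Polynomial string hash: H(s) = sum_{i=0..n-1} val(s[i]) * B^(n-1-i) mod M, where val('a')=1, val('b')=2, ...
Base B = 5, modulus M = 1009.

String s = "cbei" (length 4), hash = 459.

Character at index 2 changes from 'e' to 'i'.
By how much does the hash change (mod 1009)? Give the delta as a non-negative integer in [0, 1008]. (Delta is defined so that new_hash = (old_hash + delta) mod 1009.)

Answer: 20

Derivation:
Delta formula: (val(new) - val(old)) * B^(n-1-k) mod M
  val('i') - val('e') = 9 - 5 = 4
  B^(n-1-k) = 5^1 mod 1009 = 5
  Delta = 4 * 5 mod 1009 = 20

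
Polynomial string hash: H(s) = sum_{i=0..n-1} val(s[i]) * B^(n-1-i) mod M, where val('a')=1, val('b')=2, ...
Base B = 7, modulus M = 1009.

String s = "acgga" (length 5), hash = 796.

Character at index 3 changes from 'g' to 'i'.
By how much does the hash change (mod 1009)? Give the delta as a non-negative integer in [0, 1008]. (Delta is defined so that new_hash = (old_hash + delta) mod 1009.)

Answer: 14

Derivation:
Delta formula: (val(new) - val(old)) * B^(n-1-k) mod M
  val('i') - val('g') = 9 - 7 = 2
  B^(n-1-k) = 7^1 mod 1009 = 7
  Delta = 2 * 7 mod 1009 = 14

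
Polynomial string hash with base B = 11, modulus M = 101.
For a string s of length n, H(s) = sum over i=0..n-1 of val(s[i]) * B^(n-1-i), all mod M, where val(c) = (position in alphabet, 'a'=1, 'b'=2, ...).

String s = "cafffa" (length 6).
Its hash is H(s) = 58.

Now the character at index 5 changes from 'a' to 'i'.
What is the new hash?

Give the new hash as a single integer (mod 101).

val('a') = 1, val('i') = 9
Position k = 5, exponent = n-1-k = 0
B^0 mod M = 11^0 mod 101 = 1
Delta = (9 - 1) * 1 mod 101 = 8
New hash = (58 + 8) mod 101 = 66

Answer: 66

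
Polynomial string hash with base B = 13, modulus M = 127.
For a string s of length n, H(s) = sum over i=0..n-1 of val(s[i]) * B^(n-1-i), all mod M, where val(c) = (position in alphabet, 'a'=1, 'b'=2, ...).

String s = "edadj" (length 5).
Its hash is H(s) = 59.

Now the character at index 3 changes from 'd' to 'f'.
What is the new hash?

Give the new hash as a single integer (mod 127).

val('d') = 4, val('f') = 6
Position k = 3, exponent = n-1-k = 1
B^1 mod M = 13^1 mod 127 = 13
Delta = (6 - 4) * 13 mod 127 = 26
New hash = (59 + 26) mod 127 = 85

Answer: 85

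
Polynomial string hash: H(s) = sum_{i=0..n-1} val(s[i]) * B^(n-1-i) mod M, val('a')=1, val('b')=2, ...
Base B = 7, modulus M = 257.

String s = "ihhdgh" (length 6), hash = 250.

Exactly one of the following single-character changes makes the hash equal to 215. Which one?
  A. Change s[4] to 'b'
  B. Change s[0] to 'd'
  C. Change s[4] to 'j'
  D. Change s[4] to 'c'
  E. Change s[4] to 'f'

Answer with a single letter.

Answer: A

Derivation:
Option A: s[4]='g'->'b', delta=(2-7)*7^1 mod 257 = 222, hash=250+222 mod 257 = 215 <-- target
Option B: s[0]='i'->'d', delta=(4-9)*7^5 mod 257 = 4, hash=250+4 mod 257 = 254
Option C: s[4]='g'->'j', delta=(10-7)*7^1 mod 257 = 21, hash=250+21 mod 257 = 14
Option D: s[4]='g'->'c', delta=(3-7)*7^1 mod 257 = 229, hash=250+229 mod 257 = 222
Option E: s[4]='g'->'f', delta=(6-7)*7^1 mod 257 = 250, hash=250+250 mod 257 = 243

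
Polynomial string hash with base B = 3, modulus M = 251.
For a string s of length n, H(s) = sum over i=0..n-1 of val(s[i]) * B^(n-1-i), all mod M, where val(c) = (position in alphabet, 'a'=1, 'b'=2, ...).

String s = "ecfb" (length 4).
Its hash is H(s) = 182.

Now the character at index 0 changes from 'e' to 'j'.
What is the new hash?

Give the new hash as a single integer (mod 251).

Answer: 66

Derivation:
val('e') = 5, val('j') = 10
Position k = 0, exponent = n-1-k = 3
B^3 mod M = 3^3 mod 251 = 27
Delta = (10 - 5) * 27 mod 251 = 135
New hash = (182 + 135) mod 251 = 66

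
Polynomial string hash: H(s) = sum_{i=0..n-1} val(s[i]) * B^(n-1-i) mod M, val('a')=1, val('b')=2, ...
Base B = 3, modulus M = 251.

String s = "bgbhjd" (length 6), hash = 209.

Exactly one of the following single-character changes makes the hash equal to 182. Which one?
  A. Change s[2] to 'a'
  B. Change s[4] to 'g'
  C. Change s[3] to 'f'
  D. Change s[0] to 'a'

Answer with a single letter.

Answer: A

Derivation:
Option A: s[2]='b'->'a', delta=(1-2)*3^3 mod 251 = 224, hash=209+224 mod 251 = 182 <-- target
Option B: s[4]='j'->'g', delta=(7-10)*3^1 mod 251 = 242, hash=209+242 mod 251 = 200
Option C: s[3]='h'->'f', delta=(6-8)*3^2 mod 251 = 233, hash=209+233 mod 251 = 191
Option D: s[0]='b'->'a', delta=(1-2)*3^5 mod 251 = 8, hash=209+8 mod 251 = 217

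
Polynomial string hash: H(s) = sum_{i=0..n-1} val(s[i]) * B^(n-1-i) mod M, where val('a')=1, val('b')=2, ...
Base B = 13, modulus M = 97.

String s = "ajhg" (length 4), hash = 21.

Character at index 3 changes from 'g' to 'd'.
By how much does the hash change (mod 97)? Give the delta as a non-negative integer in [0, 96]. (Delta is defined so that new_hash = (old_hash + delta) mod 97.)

Answer: 94

Derivation:
Delta formula: (val(new) - val(old)) * B^(n-1-k) mod M
  val('d') - val('g') = 4 - 7 = -3
  B^(n-1-k) = 13^0 mod 97 = 1
  Delta = -3 * 1 mod 97 = 94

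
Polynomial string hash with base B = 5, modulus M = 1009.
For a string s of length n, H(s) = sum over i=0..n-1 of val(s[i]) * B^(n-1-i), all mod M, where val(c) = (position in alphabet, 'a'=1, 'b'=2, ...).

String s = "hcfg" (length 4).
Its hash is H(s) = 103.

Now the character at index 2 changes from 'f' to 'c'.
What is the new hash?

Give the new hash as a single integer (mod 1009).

val('f') = 6, val('c') = 3
Position k = 2, exponent = n-1-k = 1
B^1 mod M = 5^1 mod 1009 = 5
Delta = (3 - 6) * 5 mod 1009 = 994
New hash = (103 + 994) mod 1009 = 88

Answer: 88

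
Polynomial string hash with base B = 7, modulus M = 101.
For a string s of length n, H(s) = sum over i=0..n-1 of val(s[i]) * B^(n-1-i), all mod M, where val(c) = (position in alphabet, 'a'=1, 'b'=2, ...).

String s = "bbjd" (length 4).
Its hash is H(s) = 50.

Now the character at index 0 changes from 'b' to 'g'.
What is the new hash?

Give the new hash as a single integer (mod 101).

Answer: 48

Derivation:
val('b') = 2, val('g') = 7
Position k = 0, exponent = n-1-k = 3
B^3 mod M = 7^3 mod 101 = 40
Delta = (7 - 2) * 40 mod 101 = 99
New hash = (50 + 99) mod 101 = 48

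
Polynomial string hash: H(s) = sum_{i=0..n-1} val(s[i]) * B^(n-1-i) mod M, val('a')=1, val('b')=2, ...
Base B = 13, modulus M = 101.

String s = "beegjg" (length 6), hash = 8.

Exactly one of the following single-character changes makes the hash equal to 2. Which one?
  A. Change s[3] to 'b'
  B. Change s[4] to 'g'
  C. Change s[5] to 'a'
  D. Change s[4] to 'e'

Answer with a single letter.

Option A: s[3]='g'->'b', delta=(2-7)*13^2 mod 101 = 64, hash=8+64 mod 101 = 72
Option B: s[4]='j'->'g', delta=(7-10)*13^1 mod 101 = 62, hash=8+62 mod 101 = 70
Option C: s[5]='g'->'a', delta=(1-7)*13^0 mod 101 = 95, hash=8+95 mod 101 = 2 <-- target
Option D: s[4]='j'->'e', delta=(5-10)*13^1 mod 101 = 36, hash=8+36 mod 101 = 44

Answer: C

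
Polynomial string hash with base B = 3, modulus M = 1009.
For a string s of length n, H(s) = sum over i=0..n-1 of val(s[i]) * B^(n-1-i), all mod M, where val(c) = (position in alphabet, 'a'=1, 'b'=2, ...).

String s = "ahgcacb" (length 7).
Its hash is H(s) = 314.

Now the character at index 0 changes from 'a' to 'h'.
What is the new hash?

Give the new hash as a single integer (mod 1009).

Answer: 372

Derivation:
val('a') = 1, val('h') = 8
Position k = 0, exponent = n-1-k = 6
B^6 mod M = 3^6 mod 1009 = 729
Delta = (8 - 1) * 729 mod 1009 = 58
New hash = (314 + 58) mod 1009 = 372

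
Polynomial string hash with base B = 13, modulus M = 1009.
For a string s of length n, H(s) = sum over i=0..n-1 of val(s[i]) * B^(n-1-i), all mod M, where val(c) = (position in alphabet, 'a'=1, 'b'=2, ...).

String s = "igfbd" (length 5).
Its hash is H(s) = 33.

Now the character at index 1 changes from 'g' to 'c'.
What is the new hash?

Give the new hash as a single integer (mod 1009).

val('g') = 7, val('c') = 3
Position k = 1, exponent = n-1-k = 3
B^3 mod M = 13^3 mod 1009 = 179
Delta = (3 - 7) * 179 mod 1009 = 293
New hash = (33 + 293) mod 1009 = 326

Answer: 326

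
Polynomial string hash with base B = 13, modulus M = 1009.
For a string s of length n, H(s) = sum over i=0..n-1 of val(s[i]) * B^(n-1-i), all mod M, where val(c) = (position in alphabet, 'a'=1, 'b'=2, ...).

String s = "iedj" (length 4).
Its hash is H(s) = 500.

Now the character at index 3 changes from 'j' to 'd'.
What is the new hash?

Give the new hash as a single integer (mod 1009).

Answer: 494

Derivation:
val('j') = 10, val('d') = 4
Position k = 3, exponent = n-1-k = 0
B^0 mod M = 13^0 mod 1009 = 1
Delta = (4 - 10) * 1 mod 1009 = 1003
New hash = (500 + 1003) mod 1009 = 494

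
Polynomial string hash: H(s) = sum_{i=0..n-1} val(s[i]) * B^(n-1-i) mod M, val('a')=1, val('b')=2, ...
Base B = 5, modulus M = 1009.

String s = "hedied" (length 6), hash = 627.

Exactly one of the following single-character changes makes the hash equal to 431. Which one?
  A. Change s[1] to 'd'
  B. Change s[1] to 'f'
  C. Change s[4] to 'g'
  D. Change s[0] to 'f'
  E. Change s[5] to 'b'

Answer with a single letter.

Answer: D

Derivation:
Option A: s[1]='e'->'d', delta=(4-5)*5^4 mod 1009 = 384, hash=627+384 mod 1009 = 2
Option B: s[1]='e'->'f', delta=(6-5)*5^4 mod 1009 = 625, hash=627+625 mod 1009 = 243
Option C: s[4]='e'->'g', delta=(7-5)*5^1 mod 1009 = 10, hash=627+10 mod 1009 = 637
Option D: s[0]='h'->'f', delta=(6-8)*5^5 mod 1009 = 813, hash=627+813 mod 1009 = 431 <-- target
Option E: s[5]='d'->'b', delta=(2-4)*5^0 mod 1009 = 1007, hash=627+1007 mod 1009 = 625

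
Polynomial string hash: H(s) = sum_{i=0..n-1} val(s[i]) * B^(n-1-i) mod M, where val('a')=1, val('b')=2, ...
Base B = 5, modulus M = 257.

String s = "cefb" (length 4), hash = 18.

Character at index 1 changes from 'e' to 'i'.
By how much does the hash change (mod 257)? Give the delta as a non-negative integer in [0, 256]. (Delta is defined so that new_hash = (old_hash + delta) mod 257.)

Answer: 100

Derivation:
Delta formula: (val(new) - val(old)) * B^(n-1-k) mod M
  val('i') - val('e') = 9 - 5 = 4
  B^(n-1-k) = 5^2 mod 257 = 25
  Delta = 4 * 25 mod 257 = 100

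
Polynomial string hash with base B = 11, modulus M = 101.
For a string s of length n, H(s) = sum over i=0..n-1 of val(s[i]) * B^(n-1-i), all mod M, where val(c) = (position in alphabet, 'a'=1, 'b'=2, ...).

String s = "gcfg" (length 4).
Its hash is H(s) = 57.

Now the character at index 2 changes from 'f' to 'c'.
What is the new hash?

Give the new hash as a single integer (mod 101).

val('f') = 6, val('c') = 3
Position k = 2, exponent = n-1-k = 1
B^1 mod M = 11^1 mod 101 = 11
Delta = (3 - 6) * 11 mod 101 = 68
New hash = (57 + 68) mod 101 = 24

Answer: 24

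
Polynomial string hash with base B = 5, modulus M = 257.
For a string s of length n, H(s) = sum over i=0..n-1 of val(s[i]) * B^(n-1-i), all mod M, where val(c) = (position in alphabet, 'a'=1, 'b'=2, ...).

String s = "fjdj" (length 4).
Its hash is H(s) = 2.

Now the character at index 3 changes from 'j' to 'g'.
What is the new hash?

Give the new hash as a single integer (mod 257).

Answer: 256

Derivation:
val('j') = 10, val('g') = 7
Position k = 3, exponent = n-1-k = 0
B^0 mod M = 5^0 mod 257 = 1
Delta = (7 - 10) * 1 mod 257 = 254
New hash = (2 + 254) mod 257 = 256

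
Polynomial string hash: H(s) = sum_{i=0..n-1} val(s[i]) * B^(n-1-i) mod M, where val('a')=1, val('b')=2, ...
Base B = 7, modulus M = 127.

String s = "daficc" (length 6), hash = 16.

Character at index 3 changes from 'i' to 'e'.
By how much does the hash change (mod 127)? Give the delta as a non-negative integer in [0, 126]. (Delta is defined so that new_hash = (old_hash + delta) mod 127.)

Delta formula: (val(new) - val(old)) * B^(n-1-k) mod M
  val('e') - val('i') = 5 - 9 = -4
  B^(n-1-k) = 7^2 mod 127 = 49
  Delta = -4 * 49 mod 127 = 58

Answer: 58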